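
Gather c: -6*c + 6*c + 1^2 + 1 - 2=0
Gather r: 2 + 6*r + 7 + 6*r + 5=12*r + 14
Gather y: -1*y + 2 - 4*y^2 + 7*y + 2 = -4*y^2 + 6*y + 4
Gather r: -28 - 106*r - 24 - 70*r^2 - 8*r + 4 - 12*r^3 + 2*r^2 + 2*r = -12*r^3 - 68*r^2 - 112*r - 48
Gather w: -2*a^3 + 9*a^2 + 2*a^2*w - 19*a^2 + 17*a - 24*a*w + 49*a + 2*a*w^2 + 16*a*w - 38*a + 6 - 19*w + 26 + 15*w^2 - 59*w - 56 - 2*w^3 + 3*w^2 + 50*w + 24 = -2*a^3 - 10*a^2 + 28*a - 2*w^3 + w^2*(2*a + 18) + w*(2*a^2 - 8*a - 28)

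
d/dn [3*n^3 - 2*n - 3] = 9*n^2 - 2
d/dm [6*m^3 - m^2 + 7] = 2*m*(9*m - 1)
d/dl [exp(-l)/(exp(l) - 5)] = (5 - 2*exp(l))*exp(-l)/(exp(2*l) - 10*exp(l) + 25)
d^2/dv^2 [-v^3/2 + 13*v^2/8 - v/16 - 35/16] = 13/4 - 3*v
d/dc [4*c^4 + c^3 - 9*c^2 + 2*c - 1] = 16*c^3 + 3*c^2 - 18*c + 2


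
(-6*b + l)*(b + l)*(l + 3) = -6*b^2*l - 18*b^2 - 5*b*l^2 - 15*b*l + l^3 + 3*l^2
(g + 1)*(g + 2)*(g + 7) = g^3 + 10*g^2 + 23*g + 14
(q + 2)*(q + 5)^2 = q^3 + 12*q^2 + 45*q + 50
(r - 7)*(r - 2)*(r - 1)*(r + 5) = r^4 - 5*r^3 - 27*r^2 + 101*r - 70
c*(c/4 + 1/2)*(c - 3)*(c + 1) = c^4/4 - 7*c^2/4 - 3*c/2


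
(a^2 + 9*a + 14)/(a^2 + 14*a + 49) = (a + 2)/(a + 7)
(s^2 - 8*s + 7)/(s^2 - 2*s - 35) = (s - 1)/(s + 5)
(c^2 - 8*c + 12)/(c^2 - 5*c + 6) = (c - 6)/(c - 3)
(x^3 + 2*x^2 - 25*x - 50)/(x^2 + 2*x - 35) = (x^2 + 7*x + 10)/(x + 7)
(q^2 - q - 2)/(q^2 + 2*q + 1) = (q - 2)/(q + 1)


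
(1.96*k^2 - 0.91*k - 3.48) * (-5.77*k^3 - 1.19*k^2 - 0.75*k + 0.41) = -11.3092*k^5 + 2.9183*k^4 + 19.6925*k^3 + 5.6273*k^2 + 2.2369*k - 1.4268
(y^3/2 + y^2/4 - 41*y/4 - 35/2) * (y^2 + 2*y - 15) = y^5/2 + 5*y^4/4 - 69*y^3/4 - 167*y^2/4 + 475*y/4 + 525/2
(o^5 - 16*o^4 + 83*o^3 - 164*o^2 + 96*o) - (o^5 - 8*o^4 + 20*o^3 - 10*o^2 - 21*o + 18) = -8*o^4 + 63*o^3 - 154*o^2 + 117*o - 18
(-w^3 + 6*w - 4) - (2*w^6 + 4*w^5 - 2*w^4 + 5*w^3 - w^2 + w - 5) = -2*w^6 - 4*w^5 + 2*w^4 - 6*w^3 + w^2 + 5*w + 1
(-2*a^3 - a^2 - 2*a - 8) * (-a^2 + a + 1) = 2*a^5 - a^4 - a^3 + 5*a^2 - 10*a - 8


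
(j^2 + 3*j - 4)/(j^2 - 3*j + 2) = (j + 4)/(j - 2)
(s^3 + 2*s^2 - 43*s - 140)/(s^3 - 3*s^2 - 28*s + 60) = (s^2 - 3*s - 28)/(s^2 - 8*s + 12)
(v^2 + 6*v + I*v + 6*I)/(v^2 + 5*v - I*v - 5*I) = (v^2 + v*(6 + I) + 6*I)/(v^2 + v*(5 - I) - 5*I)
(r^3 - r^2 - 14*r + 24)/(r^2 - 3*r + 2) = (r^2 + r - 12)/(r - 1)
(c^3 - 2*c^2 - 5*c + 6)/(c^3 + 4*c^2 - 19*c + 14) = (c^2 - c - 6)/(c^2 + 5*c - 14)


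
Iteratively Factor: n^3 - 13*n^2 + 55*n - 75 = (n - 5)*(n^2 - 8*n + 15) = (n - 5)*(n - 3)*(n - 5)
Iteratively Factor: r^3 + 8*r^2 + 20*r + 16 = (r + 2)*(r^2 + 6*r + 8) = (r + 2)^2*(r + 4)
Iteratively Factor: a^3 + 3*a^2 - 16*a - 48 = (a + 3)*(a^2 - 16) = (a + 3)*(a + 4)*(a - 4)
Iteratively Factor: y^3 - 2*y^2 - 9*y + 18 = (y + 3)*(y^2 - 5*y + 6) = (y - 3)*(y + 3)*(y - 2)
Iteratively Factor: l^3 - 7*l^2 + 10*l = (l)*(l^2 - 7*l + 10) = l*(l - 5)*(l - 2)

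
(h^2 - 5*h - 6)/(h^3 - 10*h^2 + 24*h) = (h + 1)/(h*(h - 4))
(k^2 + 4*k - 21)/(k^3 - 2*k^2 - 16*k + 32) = (k^2 + 4*k - 21)/(k^3 - 2*k^2 - 16*k + 32)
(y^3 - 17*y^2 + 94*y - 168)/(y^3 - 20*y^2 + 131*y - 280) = (y^2 - 10*y + 24)/(y^2 - 13*y + 40)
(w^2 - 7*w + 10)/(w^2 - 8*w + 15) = (w - 2)/(w - 3)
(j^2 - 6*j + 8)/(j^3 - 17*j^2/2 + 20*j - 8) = 2*(j - 2)/(2*j^2 - 9*j + 4)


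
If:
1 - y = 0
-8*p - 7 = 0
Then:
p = -7/8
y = 1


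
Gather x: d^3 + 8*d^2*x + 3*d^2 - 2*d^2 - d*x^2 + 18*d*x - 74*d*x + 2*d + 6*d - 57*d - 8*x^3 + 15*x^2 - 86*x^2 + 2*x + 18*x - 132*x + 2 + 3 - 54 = d^3 + d^2 - 49*d - 8*x^3 + x^2*(-d - 71) + x*(8*d^2 - 56*d - 112) - 49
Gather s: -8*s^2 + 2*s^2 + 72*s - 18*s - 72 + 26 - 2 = -6*s^2 + 54*s - 48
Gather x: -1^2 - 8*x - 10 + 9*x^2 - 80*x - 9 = 9*x^2 - 88*x - 20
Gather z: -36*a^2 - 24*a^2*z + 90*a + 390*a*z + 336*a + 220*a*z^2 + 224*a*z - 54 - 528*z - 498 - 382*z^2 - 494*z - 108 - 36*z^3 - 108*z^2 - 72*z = -36*a^2 + 426*a - 36*z^3 + z^2*(220*a - 490) + z*(-24*a^2 + 614*a - 1094) - 660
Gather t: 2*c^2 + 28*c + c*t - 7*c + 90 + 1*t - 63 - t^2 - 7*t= 2*c^2 + 21*c - t^2 + t*(c - 6) + 27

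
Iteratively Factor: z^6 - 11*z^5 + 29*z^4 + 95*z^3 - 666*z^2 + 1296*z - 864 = (z - 2)*(z^5 - 9*z^4 + 11*z^3 + 117*z^2 - 432*z + 432) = (z - 2)*(z + 4)*(z^4 - 13*z^3 + 63*z^2 - 135*z + 108) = (z - 3)*(z - 2)*(z + 4)*(z^3 - 10*z^2 + 33*z - 36) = (z - 4)*(z - 3)*(z - 2)*(z + 4)*(z^2 - 6*z + 9) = (z - 4)*(z - 3)^2*(z - 2)*(z + 4)*(z - 3)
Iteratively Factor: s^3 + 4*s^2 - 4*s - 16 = (s + 4)*(s^2 - 4) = (s - 2)*(s + 4)*(s + 2)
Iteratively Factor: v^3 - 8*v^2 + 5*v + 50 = (v + 2)*(v^2 - 10*v + 25) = (v - 5)*(v + 2)*(v - 5)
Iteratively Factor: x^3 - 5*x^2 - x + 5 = (x + 1)*(x^2 - 6*x + 5) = (x - 1)*(x + 1)*(x - 5)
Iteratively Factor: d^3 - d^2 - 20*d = (d + 4)*(d^2 - 5*d) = (d - 5)*(d + 4)*(d)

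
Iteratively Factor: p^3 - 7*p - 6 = (p + 1)*(p^2 - p - 6) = (p - 3)*(p + 1)*(p + 2)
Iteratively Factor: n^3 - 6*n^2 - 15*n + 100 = (n - 5)*(n^2 - n - 20) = (n - 5)*(n + 4)*(n - 5)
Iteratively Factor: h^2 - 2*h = (h - 2)*(h)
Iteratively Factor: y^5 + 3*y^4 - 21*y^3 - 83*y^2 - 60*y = (y)*(y^4 + 3*y^3 - 21*y^2 - 83*y - 60) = y*(y + 4)*(y^3 - y^2 - 17*y - 15) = y*(y + 3)*(y + 4)*(y^2 - 4*y - 5) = y*(y - 5)*(y + 3)*(y + 4)*(y + 1)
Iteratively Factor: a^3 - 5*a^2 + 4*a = (a)*(a^2 - 5*a + 4) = a*(a - 4)*(a - 1)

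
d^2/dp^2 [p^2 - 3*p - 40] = 2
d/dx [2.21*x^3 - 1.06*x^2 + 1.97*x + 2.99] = 6.63*x^2 - 2.12*x + 1.97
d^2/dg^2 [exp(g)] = exp(g)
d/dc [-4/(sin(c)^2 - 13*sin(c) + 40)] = 4*(2*sin(c) - 13)*cos(c)/(sin(c)^2 - 13*sin(c) + 40)^2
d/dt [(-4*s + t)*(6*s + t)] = 2*s + 2*t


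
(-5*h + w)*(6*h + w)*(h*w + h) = -30*h^3*w - 30*h^3 + h^2*w^2 + h^2*w + h*w^3 + h*w^2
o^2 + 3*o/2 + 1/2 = (o + 1/2)*(o + 1)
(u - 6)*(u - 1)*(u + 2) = u^3 - 5*u^2 - 8*u + 12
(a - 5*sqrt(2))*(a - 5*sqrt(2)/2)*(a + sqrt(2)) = a^3 - 13*sqrt(2)*a^2/2 + 10*a + 25*sqrt(2)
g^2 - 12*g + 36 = (g - 6)^2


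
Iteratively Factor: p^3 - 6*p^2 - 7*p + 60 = (p - 5)*(p^2 - p - 12) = (p - 5)*(p - 4)*(p + 3)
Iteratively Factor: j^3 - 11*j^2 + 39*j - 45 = (j - 3)*(j^2 - 8*j + 15) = (j - 3)^2*(j - 5)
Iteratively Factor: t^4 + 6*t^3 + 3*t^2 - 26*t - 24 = (t + 4)*(t^3 + 2*t^2 - 5*t - 6) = (t + 1)*(t + 4)*(t^2 + t - 6) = (t - 2)*(t + 1)*(t + 4)*(t + 3)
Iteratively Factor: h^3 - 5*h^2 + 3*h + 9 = (h - 3)*(h^2 - 2*h - 3) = (h - 3)*(h + 1)*(h - 3)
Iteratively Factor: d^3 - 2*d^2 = (d)*(d^2 - 2*d) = d*(d - 2)*(d)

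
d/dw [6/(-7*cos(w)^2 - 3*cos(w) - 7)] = -6*(14*cos(w) + 3)*sin(w)/(7*cos(w)^2 + 3*cos(w) + 7)^2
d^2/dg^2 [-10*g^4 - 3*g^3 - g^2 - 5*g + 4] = -120*g^2 - 18*g - 2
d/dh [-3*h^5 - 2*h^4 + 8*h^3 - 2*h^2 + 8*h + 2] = -15*h^4 - 8*h^3 + 24*h^2 - 4*h + 8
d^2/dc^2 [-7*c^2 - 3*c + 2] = -14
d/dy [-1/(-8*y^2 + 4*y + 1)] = 4*(1 - 4*y)/(-8*y^2 + 4*y + 1)^2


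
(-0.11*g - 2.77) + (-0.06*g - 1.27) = -0.17*g - 4.04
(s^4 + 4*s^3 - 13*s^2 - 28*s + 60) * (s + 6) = s^5 + 10*s^4 + 11*s^3 - 106*s^2 - 108*s + 360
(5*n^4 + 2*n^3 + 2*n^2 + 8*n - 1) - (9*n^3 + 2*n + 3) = 5*n^4 - 7*n^3 + 2*n^2 + 6*n - 4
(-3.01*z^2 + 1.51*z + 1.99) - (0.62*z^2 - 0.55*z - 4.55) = -3.63*z^2 + 2.06*z + 6.54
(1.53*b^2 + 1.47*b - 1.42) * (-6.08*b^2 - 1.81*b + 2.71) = -9.3024*b^4 - 11.7069*b^3 + 10.1192*b^2 + 6.5539*b - 3.8482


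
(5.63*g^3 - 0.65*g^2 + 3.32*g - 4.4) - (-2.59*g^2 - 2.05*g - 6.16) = 5.63*g^3 + 1.94*g^2 + 5.37*g + 1.76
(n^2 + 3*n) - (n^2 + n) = 2*n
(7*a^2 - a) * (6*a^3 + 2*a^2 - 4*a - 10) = 42*a^5 + 8*a^4 - 30*a^3 - 66*a^2 + 10*a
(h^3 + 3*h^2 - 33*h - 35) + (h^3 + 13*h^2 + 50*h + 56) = 2*h^3 + 16*h^2 + 17*h + 21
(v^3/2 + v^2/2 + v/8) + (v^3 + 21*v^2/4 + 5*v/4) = 3*v^3/2 + 23*v^2/4 + 11*v/8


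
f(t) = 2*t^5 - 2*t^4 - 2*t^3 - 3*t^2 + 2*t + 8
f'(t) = 10*t^4 - 8*t^3 - 6*t^2 - 6*t + 2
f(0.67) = 7.26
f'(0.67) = -5.10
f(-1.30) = -8.41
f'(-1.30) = 45.80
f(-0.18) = 7.55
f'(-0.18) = 2.94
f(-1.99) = -85.88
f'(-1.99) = 210.05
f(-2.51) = -262.93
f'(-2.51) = 502.68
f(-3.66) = -1613.85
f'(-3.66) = 2130.23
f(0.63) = 7.45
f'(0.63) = -4.59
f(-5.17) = -8622.27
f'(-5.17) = 8122.49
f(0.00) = 8.00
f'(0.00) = 2.00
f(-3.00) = -619.00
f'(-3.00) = 992.00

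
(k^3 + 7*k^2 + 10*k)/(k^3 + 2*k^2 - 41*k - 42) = k*(k^2 + 7*k + 10)/(k^3 + 2*k^2 - 41*k - 42)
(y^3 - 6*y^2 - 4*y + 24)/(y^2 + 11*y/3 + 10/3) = 3*(y^2 - 8*y + 12)/(3*y + 5)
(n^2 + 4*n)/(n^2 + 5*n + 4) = n/(n + 1)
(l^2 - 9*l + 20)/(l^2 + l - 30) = (l - 4)/(l + 6)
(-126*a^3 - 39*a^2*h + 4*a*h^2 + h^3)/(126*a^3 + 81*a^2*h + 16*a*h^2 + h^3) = (-6*a + h)/(6*a + h)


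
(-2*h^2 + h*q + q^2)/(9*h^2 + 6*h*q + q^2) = (-2*h^2 + h*q + q^2)/(9*h^2 + 6*h*q + q^2)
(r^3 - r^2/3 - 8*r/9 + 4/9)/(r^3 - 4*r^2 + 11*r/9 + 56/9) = (9*r^2 - 12*r + 4)/(9*r^2 - 45*r + 56)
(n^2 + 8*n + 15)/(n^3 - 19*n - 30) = (n + 5)/(n^2 - 3*n - 10)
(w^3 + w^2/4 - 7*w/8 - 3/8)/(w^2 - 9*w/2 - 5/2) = (4*w^2 - w - 3)/(4*(w - 5))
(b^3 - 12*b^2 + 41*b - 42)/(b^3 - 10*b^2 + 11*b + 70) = (b^2 - 5*b + 6)/(b^2 - 3*b - 10)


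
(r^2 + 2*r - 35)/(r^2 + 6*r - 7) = (r - 5)/(r - 1)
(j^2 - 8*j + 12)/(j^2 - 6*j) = (j - 2)/j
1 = 1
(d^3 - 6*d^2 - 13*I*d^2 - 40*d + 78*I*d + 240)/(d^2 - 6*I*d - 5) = (d^2 + d*(-6 - 8*I) + 48*I)/(d - I)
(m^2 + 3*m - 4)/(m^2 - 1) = (m + 4)/(m + 1)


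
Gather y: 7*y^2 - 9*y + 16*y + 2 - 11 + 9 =7*y^2 + 7*y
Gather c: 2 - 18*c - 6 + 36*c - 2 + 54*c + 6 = 72*c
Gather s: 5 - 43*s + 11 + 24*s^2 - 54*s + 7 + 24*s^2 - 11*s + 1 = 48*s^2 - 108*s + 24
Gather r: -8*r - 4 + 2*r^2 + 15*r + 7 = 2*r^2 + 7*r + 3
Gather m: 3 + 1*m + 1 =m + 4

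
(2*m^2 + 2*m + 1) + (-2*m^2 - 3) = 2*m - 2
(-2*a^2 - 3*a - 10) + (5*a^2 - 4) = 3*a^2 - 3*a - 14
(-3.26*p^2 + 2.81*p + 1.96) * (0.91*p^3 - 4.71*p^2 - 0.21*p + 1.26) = -2.9666*p^5 + 17.9117*p^4 - 10.7669*p^3 - 13.9293*p^2 + 3.129*p + 2.4696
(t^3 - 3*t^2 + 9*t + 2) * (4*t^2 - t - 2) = 4*t^5 - 13*t^4 + 37*t^3 + 5*t^2 - 20*t - 4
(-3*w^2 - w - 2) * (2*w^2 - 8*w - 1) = -6*w^4 + 22*w^3 + 7*w^2 + 17*w + 2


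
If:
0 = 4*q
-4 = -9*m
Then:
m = 4/9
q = 0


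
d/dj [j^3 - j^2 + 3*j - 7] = 3*j^2 - 2*j + 3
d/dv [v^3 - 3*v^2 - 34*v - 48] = 3*v^2 - 6*v - 34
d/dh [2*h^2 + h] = 4*h + 1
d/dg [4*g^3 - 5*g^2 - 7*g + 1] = 12*g^2 - 10*g - 7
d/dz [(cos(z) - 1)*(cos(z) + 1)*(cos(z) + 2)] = (-3*cos(z)^2 - 4*cos(z) + 1)*sin(z)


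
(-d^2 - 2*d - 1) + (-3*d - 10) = -d^2 - 5*d - 11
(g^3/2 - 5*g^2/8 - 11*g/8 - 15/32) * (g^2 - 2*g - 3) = g^5/2 - 13*g^4/8 - 13*g^3/8 + 133*g^2/32 + 81*g/16 + 45/32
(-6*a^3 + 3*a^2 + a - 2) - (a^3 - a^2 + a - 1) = -7*a^3 + 4*a^2 - 1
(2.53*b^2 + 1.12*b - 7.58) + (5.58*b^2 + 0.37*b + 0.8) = 8.11*b^2 + 1.49*b - 6.78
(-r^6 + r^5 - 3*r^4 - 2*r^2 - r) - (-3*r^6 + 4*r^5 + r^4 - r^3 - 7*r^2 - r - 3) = 2*r^6 - 3*r^5 - 4*r^4 + r^3 + 5*r^2 + 3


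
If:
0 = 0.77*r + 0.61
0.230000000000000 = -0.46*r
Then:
No Solution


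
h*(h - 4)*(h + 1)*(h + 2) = h^4 - h^3 - 10*h^2 - 8*h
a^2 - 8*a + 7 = (a - 7)*(a - 1)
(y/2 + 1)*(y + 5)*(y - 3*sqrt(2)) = y^3/2 - 3*sqrt(2)*y^2/2 + 7*y^2/2 - 21*sqrt(2)*y/2 + 5*y - 15*sqrt(2)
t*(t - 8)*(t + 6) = t^3 - 2*t^2 - 48*t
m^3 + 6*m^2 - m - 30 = (m - 2)*(m + 3)*(m + 5)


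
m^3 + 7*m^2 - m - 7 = (m - 1)*(m + 1)*(m + 7)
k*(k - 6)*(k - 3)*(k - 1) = k^4 - 10*k^3 + 27*k^2 - 18*k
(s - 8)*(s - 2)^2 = s^3 - 12*s^2 + 36*s - 32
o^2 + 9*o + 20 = (o + 4)*(o + 5)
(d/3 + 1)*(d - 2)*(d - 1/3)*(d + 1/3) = d^4/3 + d^3/3 - 55*d^2/27 - d/27 + 2/9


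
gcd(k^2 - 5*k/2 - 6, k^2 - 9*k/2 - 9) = k + 3/2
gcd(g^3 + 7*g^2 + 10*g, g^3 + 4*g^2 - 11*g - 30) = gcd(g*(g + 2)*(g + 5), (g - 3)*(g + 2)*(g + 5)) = g^2 + 7*g + 10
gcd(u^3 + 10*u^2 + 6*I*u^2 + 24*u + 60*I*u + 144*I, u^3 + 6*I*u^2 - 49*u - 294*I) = u + 6*I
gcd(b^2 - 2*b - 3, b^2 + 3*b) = 1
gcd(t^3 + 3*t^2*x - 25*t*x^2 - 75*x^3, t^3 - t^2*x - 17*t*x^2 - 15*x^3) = -t^2 + 2*t*x + 15*x^2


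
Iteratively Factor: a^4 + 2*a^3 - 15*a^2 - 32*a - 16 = (a + 1)*(a^3 + a^2 - 16*a - 16) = (a + 1)^2*(a^2 - 16) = (a + 1)^2*(a + 4)*(a - 4)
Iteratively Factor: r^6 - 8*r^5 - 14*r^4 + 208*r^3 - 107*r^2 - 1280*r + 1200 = (r - 5)*(r^5 - 3*r^4 - 29*r^3 + 63*r^2 + 208*r - 240) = (r - 5)*(r + 3)*(r^4 - 6*r^3 - 11*r^2 + 96*r - 80) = (r - 5)*(r - 4)*(r + 3)*(r^3 - 2*r^2 - 19*r + 20) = (r - 5)*(r - 4)*(r - 1)*(r + 3)*(r^2 - r - 20) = (r - 5)^2*(r - 4)*(r - 1)*(r + 3)*(r + 4)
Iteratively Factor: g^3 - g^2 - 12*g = (g + 3)*(g^2 - 4*g) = (g - 4)*(g + 3)*(g)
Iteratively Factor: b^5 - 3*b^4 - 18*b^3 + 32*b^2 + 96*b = (b)*(b^4 - 3*b^3 - 18*b^2 + 32*b + 96) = b*(b - 4)*(b^3 + b^2 - 14*b - 24) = b*(b - 4)*(b + 3)*(b^2 - 2*b - 8) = b*(b - 4)*(b + 2)*(b + 3)*(b - 4)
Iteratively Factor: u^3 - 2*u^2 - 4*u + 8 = (u - 2)*(u^2 - 4) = (u - 2)*(u + 2)*(u - 2)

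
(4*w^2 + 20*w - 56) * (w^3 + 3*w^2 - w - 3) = 4*w^5 + 32*w^4 - 200*w^2 - 4*w + 168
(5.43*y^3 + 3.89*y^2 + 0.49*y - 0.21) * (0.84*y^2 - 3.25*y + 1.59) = 4.5612*y^5 - 14.3799*y^4 - 3.5972*y^3 + 4.4162*y^2 + 1.4616*y - 0.3339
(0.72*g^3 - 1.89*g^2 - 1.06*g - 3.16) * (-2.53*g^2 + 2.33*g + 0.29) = -1.8216*g^5 + 6.4593*g^4 - 1.5131*g^3 + 4.9769*g^2 - 7.6702*g - 0.9164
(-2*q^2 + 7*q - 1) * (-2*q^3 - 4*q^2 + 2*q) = 4*q^5 - 6*q^4 - 30*q^3 + 18*q^2 - 2*q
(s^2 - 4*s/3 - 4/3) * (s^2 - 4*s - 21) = s^4 - 16*s^3/3 - 17*s^2 + 100*s/3 + 28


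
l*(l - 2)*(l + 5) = l^3 + 3*l^2 - 10*l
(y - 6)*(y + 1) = y^2 - 5*y - 6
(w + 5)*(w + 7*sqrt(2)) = w^2 + 5*w + 7*sqrt(2)*w + 35*sqrt(2)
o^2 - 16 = (o - 4)*(o + 4)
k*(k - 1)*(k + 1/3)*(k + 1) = k^4 + k^3/3 - k^2 - k/3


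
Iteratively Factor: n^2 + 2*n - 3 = (n - 1)*(n + 3)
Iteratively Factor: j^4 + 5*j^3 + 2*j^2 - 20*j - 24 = (j + 2)*(j^3 + 3*j^2 - 4*j - 12) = (j + 2)^2*(j^2 + j - 6) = (j + 2)^2*(j + 3)*(j - 2)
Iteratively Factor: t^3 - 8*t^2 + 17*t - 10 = (t - 1)*(t^2 - 7*t + 10) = (t - 5)*(t - 1)*(t - 2)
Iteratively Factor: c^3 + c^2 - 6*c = (c + 3)*(c^2 - 2*c) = c*(c + 3)*(c - 2)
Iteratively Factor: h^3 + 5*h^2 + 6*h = (h + 3)*(h^2 + 2*h) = (h + 2)*(h + 3)*(h)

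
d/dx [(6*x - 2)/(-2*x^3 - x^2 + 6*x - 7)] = 2*(-6*x^3 - 3*x^2 + 18*x + 2*(3*x - 1)*(3*x^2 + x - 3) - 21)/(2*x^3 + x^2 - 6*x + 7)^2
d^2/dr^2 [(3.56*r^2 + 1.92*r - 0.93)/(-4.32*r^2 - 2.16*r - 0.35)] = (-1.13686837721616e-13*r^4 - 5.22547200000008*r^3 + 136.432512*r^2 + 69.486336*r + 7.896536)/(80.621568*r^6 + 120.932352*r^5 + 80.061696*r^4 + 29.673216*r^3 + 6.48648*r^2 + 0.7938*r + 0.042875)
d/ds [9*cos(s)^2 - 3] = -9*sin(2*s)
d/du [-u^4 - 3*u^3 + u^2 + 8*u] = -4*u^3 - 9*u^2 + 2*u + 8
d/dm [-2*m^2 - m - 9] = -4*m - 1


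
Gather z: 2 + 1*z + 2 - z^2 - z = 4 - z^2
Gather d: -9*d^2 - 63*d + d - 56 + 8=-9*d^2 - 62*d - 48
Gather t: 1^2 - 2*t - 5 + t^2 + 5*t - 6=t^2 + 3*t - 10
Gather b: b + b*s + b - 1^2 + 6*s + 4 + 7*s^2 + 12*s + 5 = b*(s + 2) + 7*s^2 + 18*s + 8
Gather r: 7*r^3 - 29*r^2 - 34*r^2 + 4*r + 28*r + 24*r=7*r^3 - 63*r^2 + 56*r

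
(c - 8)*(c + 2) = c^2 - 6*c - 16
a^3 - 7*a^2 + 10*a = a*(a - 5)*(a - 2)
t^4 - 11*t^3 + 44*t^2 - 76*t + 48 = (t - 4)*(t - 3)*(t - 2)^2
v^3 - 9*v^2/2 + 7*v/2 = v*(v - 7/2)*(v - 1)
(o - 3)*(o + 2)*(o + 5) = o^3 + 4*o^2 - 11*o - 30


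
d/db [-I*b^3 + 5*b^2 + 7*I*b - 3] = -3*I*b^2 + 10*b + 7*I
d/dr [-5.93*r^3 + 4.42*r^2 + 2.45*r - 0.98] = -17.79*r^2 + 8.84*r + 2.45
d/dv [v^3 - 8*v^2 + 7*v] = 3*v^2 - 16*v + 7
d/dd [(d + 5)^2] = 2*d + 10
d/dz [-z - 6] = -1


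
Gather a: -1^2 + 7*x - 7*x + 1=0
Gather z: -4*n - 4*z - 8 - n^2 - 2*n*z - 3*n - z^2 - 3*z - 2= -n^2 - 7*n - z^2 + z*(-2*n - 7) - 10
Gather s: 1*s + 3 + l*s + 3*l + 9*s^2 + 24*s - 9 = 3*l + 9*s^2 + s*(l + 25) - 6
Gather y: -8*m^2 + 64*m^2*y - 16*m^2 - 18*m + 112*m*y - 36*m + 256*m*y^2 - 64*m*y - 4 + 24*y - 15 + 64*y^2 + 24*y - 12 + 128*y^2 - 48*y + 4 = -24*m^2 - 54*m + y^2*(256*m + 192) + y*(64*m^2 + 48*m) - 27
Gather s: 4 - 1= 3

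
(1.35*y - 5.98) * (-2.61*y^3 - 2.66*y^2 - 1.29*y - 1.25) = -3.5235*y^4 + 12.0168*y^3 + 14.1653*y^2 + 6.0267*y + 7.475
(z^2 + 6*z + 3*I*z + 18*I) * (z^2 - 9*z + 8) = z^4 - 3*z^3 + 3*I*z^3 - 46*z^2 - 9*I*z^2 + 48*z - 138*I*z + 144*I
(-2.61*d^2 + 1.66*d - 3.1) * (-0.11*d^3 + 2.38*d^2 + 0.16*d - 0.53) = 0.2871*d^5 - 6.3944*d^4 + 3.8742*d^3 - 5.7291*d^2 - 1.3758*d + 1.643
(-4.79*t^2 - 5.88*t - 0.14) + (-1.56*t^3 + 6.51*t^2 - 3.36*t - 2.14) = -1.56*t^3 + 1.72*t^2 - 9.24*t - 2.28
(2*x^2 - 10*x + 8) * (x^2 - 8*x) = 2*x^4 - 26*x^3 + 88*x^2 - 64*x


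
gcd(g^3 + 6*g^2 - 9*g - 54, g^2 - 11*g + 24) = g - 3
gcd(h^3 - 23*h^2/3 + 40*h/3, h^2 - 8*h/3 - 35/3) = h - 5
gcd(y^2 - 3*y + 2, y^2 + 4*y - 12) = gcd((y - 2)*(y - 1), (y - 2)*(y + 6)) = y - 2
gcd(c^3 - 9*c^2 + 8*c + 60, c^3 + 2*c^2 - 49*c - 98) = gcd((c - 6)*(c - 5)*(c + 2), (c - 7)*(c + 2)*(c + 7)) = c + 2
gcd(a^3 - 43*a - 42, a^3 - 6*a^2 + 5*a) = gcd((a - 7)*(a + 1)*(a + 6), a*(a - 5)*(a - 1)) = 1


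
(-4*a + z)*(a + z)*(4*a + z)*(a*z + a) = -16*a^4*z - 16*a^4 - 16*a^3*z^2 - 16*a^3*z + a^2*z^3 + a^2*z^2 + a*z^4 + a*z^3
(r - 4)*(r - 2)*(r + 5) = r^3 - r^2 - 22*r + 40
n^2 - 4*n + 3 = (n - 3)*(n - 1)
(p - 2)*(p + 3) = p^2 + p - 6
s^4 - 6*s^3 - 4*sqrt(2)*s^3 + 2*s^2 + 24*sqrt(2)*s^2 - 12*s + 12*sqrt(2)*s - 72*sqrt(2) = (s - 6)*(s - 3*sqrt(2))*(s - 2*sqrt(2))*(s + sqrt(2))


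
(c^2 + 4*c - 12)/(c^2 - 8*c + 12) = (c + 6)/(c - 6)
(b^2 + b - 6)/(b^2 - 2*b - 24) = (-b^2 - b + 6)/(-b^2 + 2*b + 24)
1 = 1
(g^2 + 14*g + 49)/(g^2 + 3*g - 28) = (g + 7)/(g - 4)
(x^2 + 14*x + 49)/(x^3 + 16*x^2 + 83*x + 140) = (x + 7)/(x^2 + 9*x + 20)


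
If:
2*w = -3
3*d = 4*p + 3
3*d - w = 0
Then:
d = -1/2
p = -9/8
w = -3/2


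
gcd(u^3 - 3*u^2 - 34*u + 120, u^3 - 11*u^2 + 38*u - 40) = u^2 - 9*u + 20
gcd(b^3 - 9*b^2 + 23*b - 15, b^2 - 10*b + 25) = b - 5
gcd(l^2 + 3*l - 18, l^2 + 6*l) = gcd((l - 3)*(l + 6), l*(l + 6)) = l + 6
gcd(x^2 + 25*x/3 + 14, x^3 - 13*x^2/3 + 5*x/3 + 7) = 1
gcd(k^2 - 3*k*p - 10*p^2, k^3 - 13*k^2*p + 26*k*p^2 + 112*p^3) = k + 2*p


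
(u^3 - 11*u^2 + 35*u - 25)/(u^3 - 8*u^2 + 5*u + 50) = (u - 1)/(u + 2)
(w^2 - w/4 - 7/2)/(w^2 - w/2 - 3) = (4*w + 7)/(2*(2*w + 3))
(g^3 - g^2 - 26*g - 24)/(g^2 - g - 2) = (g^2 - 2*g - 24)/(g - 2)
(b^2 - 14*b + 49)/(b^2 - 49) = (b - 7)/(b + 7)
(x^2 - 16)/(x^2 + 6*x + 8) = (x - 4)/(x + 2)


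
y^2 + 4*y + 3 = (y + 1)*(y + 3)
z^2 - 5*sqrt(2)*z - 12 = (z - 6*sqrt(2))*(z + sqrt(2))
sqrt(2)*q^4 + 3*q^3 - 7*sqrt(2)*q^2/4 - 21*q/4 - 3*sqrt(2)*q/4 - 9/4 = (q - 3/2)*(q + 1/2)*(q + 3*sqrt(2)/2)*(sqrt(2)*q + sqrt(2))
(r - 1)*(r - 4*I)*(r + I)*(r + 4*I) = r^4 - r^3 + I*r^3 + 16*r^2 - I*r^2 - 16*r + 16*I*r - 16*I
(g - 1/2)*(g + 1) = g^2 + g/2 - 1/2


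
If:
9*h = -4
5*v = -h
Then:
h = -4/9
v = 4/45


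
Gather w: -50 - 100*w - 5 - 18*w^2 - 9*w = -18*w^2 - 109*w - 55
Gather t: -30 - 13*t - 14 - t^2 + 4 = -t^2 - 13*t - 40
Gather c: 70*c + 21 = 70*c + 21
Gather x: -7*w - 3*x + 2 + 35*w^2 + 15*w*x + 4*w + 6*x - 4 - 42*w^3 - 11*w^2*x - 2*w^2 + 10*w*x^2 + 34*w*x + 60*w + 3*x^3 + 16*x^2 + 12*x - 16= -42*w^3 + 33*w^2 + 57*w + 3*x^3 + x^2*(10*w + 16) + x*(-11*w^2 + 49*w + 15) - 18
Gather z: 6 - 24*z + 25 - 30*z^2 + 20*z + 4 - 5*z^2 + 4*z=35 - 35*z^2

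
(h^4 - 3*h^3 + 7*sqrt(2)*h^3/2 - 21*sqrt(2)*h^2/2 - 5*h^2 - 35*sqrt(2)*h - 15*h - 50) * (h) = h^5 - 3*h^4 + 7*sqrt(2)*h^4/2 - 21*sqrt(2)*h^3/2 - 5*h^3 - 35*sqrt(2)*h^2 - 15*h^2 - 50*h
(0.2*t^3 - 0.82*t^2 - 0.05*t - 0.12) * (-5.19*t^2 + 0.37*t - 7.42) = -1.038*t^5 + 4.3298*t^4 - 1.5279*t^3 + 6.6887*t^2 + 0.3266*t + 0.8904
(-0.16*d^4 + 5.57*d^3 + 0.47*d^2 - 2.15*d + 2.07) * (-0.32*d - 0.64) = 0.0512*d^5 - 1.68*d^4 - 3.7152*d^3 + 0.3872*d^2 + 0.7136*d - 1.3248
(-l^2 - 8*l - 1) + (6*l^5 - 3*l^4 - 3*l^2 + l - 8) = 6*l^5 - 3*l^4 - 4*l^2 - 7*l - 9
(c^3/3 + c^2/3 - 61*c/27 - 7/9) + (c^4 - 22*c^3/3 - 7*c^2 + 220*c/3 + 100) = c^4 - 7*c^3 - 20*c^2/3 + 1919*c/27 + 893/9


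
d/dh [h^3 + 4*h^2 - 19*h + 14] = 3*h^2 + 8*h - 19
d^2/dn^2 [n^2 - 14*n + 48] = 2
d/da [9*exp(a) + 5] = 9*exp(a)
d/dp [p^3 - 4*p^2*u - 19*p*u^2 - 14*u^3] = 3*p^2 - 8*p*u - 19*u^2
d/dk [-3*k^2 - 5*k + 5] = -6*k - 5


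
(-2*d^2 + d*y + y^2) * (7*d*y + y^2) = -14*d^3*y + 5*d^2*y^2 + 8*d*y^3 + y^4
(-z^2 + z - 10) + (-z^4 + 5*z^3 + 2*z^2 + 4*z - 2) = -z^4 + 5*z^3 + z^2 + 5*z - 12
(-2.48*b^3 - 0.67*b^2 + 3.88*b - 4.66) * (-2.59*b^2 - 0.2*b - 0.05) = 6.4232*b^5 + 2.2313*b^4 - 9.7912*b^3 + 11.3269*b^2 + 0.738*b + 0.233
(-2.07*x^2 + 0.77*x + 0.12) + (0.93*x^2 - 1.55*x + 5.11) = -1.14*x^2 - 0.78*x + 5.23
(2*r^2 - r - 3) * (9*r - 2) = 18*r^3 - 13*r^2 - 25*r + 6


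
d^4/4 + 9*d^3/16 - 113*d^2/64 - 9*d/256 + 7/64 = (d/4 + 1)*(d - 7/4)*(d - 1/4)*(d + 1/4)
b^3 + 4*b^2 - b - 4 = (b - 1)*(b + 1)*(b + 4)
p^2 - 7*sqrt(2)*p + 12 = (p - 6*sqrt(2))*(p - sqrt(2))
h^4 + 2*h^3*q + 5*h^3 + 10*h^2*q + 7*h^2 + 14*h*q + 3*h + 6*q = (h + 1)^2*(h + 3)*(h + 2*q)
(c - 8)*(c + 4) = c^2 - 4*c - 32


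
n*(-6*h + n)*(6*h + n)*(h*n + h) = -36*h^3*n^2 - 36*h^3*n + h*n^4 + h*n^3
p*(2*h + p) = 2*h*p + p^2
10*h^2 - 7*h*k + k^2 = (-5*h + k)*(-2*h + k)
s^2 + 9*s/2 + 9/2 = (s + 3/2)*(s + 3)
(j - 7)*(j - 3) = j^2 - 10*j + 21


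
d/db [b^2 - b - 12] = 2*b - 1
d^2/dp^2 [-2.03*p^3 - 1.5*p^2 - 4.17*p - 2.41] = -12.18*p - 3.0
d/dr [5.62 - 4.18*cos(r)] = 4.18*sin(r)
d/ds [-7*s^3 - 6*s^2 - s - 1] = -21*s^2 - 12*s - 1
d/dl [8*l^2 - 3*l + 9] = 16*l - 3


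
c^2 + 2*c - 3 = (c - 1)*(c + 3)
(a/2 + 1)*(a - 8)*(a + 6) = a^3/2 - 26*a - 48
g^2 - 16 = (g - 4)*(g + 4)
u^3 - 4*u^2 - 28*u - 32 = (u - 8)*(u + 2)^2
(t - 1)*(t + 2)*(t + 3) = t^3 + 4*t^2 + t - 6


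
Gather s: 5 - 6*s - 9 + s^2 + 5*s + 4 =s^2 - s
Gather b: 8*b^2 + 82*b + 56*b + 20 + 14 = 8*b^2 + 138*b + 34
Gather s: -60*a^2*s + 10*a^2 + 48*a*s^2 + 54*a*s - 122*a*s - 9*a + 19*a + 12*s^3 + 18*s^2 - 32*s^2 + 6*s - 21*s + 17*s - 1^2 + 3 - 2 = 10*a^2 + 10*a + 12*s^3 + s^2*(48*a - 14) + s*(-60*a^2 - 68*a + 2)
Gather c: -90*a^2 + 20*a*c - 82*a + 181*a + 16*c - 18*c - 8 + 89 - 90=-90*a^2 + 99*a + c*(20*a - 2) - 9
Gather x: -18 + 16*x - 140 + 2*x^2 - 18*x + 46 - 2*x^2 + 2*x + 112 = 0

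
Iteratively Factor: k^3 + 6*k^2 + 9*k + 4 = (k + 4)*(k^2 + 2*k + 1) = (k + 1)*(k + 4)*(k + 1)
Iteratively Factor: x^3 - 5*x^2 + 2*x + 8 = (x - 4)*(x^2 - x - 2) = (x - 4)*(x + 1)*(x - 2)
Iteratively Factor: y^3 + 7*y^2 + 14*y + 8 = (y + 1)*(y^2 + 6*y + 8) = (y + 1)*(y + 2)*(y + 4)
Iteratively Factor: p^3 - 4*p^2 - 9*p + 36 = (p + 3)*(p^2 - 7*p + 12) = (p - 4)*(p + 3)*(p - 3)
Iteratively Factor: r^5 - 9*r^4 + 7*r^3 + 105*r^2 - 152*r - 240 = (r + 1)*(r^4 - 10*r^3 + 17*r^2 + 88*r - 240) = (r - 5)*(r + 1)*(r^3 - 5*r^2 - 8*r + 48) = (r - 5)*(r - 4)*(r + 1)*(r^2 - r - 12) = (r - 5)*(r - 4)*(r + 1)*(r + 3)*(r - 4)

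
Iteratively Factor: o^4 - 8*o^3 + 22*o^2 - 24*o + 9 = (o - 1)*(o^3 - 7*o^2 + 15*o - 9) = (o - 1)^2*(o^2 - 6*o + 9) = (o - 3)*(o - 1)^2*(o - 3)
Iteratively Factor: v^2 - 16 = (v - 4)*(v + 4)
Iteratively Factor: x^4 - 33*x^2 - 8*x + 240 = (x + 4)*(x^3 - 4*x^2 - 17*x + 60) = (x - 3)*(x + 4)*(x^2 - x - 20) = (x - 3)*(x + 4)^2*(x - 5)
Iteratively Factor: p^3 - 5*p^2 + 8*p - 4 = (p - 1)*(p^2 - 4*p + 4) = (p - 2)*(p - 1)*(p - 2)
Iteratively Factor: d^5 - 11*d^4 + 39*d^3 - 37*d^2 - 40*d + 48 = (d - 4)*(d^4 - 7*d^3 + 11*d^2 + 7*d - 12) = (d - 4)*(d - 1)*(d^3 - 6*d^2 + 5*d + 12) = (d - 4)*(d - 1)*(d + 1)*(d^2 - 7*d + 12) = (d - 4)*(d - 3)*(d - 1)*(d + 1)*(d - 4)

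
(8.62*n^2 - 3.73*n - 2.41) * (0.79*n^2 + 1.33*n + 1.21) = 6.8098*n^4 + 8.5179*n^3 + 3.5654*n^2 - 7.7186*n - 2.9161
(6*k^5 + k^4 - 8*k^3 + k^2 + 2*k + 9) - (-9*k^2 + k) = 6*k^5 + k^4 - 8*k^3 + 10*k^2 + k + 9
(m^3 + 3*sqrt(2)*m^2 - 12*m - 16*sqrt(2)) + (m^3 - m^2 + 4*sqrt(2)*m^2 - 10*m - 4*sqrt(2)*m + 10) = 2*m^3 - m^2 + 7*sqrt(2)*m^2 - 22*m - 4*sqrt(2)*m - 16*sqrt(2) + 10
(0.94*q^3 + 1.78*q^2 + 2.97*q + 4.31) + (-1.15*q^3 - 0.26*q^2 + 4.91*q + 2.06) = -0.21*q^3 + 1.52*q^2 + 7.88*q + 6.37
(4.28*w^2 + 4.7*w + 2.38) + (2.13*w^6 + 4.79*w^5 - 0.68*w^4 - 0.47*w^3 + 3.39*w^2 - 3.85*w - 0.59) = 2.13*w^6 + 4.79*w^5 - 0.68*w^4 - 0.47*w^3 + 7.67*w^2 + 0.85*w + 1.79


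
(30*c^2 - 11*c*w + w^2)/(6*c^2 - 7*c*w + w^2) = (-5*c + w)/(-c + w)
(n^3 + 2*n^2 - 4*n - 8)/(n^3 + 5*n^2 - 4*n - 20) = (n + 2)/(n + 5)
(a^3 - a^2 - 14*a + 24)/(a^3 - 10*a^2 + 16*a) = (a^2 + a - 12)/(a*(a - 8))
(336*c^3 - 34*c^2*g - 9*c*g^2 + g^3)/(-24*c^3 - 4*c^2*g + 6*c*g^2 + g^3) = (-56*c^2 + 15*c*g - g^2)/(4*c^2 - g^2)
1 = 1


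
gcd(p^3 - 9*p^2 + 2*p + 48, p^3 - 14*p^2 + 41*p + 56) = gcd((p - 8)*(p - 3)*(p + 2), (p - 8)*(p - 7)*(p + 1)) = p - 8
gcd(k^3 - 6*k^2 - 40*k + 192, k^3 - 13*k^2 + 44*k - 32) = k^2 - 12*k + 32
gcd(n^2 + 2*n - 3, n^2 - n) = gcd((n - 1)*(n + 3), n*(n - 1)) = n - 1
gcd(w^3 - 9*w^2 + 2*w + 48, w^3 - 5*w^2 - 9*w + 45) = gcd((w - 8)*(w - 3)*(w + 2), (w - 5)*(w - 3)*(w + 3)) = w - 3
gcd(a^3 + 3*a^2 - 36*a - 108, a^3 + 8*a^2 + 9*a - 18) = a^2 + 9*a + 18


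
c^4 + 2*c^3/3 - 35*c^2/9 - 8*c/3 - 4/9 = (c - 2)*(c + 1/3)^2*(c + 2)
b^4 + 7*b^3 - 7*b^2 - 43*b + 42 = (b - 2)*(b - 1)*(b + 3)*(b + 7)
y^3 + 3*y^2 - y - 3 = (y - 1)*(y + 1)*(y + 3)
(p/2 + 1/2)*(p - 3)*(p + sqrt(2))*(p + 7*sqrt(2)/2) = p^4/2 - p^3 + 9*sqrt(2)*p^3/4 - 9*sqrt(2)*p^2/2 + 2*p^2 - 27*sqrt(2)*p/4 - 7*p - 21/2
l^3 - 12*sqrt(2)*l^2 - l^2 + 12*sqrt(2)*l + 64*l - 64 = (l - 1)*(l - 8*sqrt(2))*(l - 4*sqrt(2))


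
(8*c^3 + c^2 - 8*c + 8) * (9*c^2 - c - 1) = 72*c^5 + c^4 - 81*c^3 + 79*c^2 - 8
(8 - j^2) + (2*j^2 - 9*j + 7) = j^2 - 9*j + 15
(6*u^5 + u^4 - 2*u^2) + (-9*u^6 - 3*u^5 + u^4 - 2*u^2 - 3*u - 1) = -9*u^6 + 3*u^5 + 2*u^4 - 4*u^2 - 3*u - 1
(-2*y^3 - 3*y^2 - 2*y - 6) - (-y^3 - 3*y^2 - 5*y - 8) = -y^3 + 3*y + 2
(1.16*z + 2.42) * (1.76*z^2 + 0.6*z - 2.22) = 2.0416*z^3 + 4.9552*z^2 - 1.1232*z - 5.3724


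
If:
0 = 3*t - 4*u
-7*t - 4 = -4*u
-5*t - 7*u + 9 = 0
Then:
No Solution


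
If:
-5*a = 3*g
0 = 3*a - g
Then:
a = 0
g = 0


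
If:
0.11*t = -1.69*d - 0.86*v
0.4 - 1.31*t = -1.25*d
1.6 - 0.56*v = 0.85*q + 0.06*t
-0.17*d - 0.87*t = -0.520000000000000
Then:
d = 0.25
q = 2.22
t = 0.55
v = -0.57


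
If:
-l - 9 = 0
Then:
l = -9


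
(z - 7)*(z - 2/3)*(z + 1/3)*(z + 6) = z^4 - 4*z^3/3 - 377*z^2/9 + 128*z/9 + 28/3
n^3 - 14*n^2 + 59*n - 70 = (n - 7)*(n - 5)*(n - 2)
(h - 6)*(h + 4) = h^2 - 2*h - 24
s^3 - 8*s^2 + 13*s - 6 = (s - 6)*(s - 1)^2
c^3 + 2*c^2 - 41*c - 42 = (c - 6)*(c + 1)*(c + 7)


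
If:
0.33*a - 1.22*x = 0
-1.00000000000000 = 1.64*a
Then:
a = -0.61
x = -0.16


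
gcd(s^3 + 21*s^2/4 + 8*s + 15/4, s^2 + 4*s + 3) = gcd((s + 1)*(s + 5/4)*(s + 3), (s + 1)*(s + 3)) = s^2 + 4*s + 3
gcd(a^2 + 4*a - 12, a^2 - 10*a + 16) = a - 2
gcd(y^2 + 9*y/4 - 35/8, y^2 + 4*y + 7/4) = y + 7/2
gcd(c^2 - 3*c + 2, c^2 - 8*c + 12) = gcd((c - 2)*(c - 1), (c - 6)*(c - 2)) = c - 2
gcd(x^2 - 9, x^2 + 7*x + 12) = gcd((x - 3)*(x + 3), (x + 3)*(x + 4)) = x + 3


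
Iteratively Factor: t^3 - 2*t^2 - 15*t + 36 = (t + 4)*(t^2 - 6*t + 9) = (t - 3)*(t + 4)*(t - 3)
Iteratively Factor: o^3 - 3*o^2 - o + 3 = (o + 1)*(o^2 - 4*o + 3) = (o - 1)*(o + 1)*(o - 3)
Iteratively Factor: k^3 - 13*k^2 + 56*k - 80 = (k - 4)*(k^2 - 9*k + 20) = (k - 5)*(k - 4)*(k - 4)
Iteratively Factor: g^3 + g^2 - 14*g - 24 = (g - 4)*(g^2 + 5*g + 6) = (g - 4)*(g + 3)*(g + 2)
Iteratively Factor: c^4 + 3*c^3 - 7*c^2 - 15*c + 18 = (c + 3)*(c^3 - 7*c + 6) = (c + 3)^2*(c^2 - 3*c + 2) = (c - 2)*(c + 3)^2*(c - 1)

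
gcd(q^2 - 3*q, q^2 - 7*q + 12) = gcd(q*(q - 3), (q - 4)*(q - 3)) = q - 3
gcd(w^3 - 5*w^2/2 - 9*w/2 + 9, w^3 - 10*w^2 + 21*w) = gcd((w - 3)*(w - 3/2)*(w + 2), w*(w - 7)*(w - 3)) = w - 3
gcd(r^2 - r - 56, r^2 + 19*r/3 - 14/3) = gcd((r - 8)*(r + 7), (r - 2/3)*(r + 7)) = r + 7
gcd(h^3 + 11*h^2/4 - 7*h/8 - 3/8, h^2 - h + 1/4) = h - 1/2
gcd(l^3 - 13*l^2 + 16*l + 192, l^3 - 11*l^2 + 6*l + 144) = l^2 - 5*l - 24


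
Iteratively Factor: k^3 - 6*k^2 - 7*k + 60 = (k + 3)*(k^2 - 9*k + 20) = (k - 5)*(k + 3)*(k - 4)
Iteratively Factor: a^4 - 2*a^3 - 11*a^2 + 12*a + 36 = (a + 2)*(a^3 - 4*a^2 - 3*a + 18) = (a - 3)*(a + 2)*(a^2 - a - 6) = (a - 3)^2*(a + 2)*(a + 2)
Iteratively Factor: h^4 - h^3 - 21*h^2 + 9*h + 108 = (h - 3)*(h^3 + 2*h^2 - 15*h - 36) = (h - 4)*(h - 3)*(h^2 + 6*h + 9) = (h - 4)*(h - 3)*(h + 3)*(h + 3)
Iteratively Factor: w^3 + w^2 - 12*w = (w + 4)*(w^2 - 3*w) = (w - 3)*(w + 4)*(w)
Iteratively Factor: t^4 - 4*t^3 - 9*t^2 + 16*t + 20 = (t - 2)*(t^3 - 2*t^2 - 13*t - 10) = (t - 2)*(t + 2)*(t^2 - 4*t - 5) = (t - 5)*(t - 2)*(t + 2)*(t + 1)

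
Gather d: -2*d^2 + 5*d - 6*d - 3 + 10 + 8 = -2*d^2 - d + 15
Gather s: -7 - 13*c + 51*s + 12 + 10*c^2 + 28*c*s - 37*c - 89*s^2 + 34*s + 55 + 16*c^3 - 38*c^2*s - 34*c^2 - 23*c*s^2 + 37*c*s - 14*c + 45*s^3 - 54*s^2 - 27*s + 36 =16*c^3 - 24*c^2 - 64*c + 45*s^3 + s^2*(-23*c - 143) + s*(-38*c^2 + 65*c + 58) + 96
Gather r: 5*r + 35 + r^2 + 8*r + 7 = r^2 + 13*r + 42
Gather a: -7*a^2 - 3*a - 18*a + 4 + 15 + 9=-7*a^2 - 21*a + 28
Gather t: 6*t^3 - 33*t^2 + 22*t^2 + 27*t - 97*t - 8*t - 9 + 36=6*t^3 - 11*t^2 - 78*t + 27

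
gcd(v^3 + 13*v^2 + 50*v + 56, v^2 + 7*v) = v + 7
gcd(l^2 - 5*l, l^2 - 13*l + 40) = l - 5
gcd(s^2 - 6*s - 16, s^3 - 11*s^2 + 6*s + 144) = s - 8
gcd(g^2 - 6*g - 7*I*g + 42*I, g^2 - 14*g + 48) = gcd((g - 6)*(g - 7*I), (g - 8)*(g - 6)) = g - 6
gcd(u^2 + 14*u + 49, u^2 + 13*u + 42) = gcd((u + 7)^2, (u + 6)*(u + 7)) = u + 7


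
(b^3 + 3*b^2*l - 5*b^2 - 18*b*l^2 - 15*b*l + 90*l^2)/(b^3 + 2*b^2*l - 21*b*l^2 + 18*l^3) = (b - 5)/(b - l)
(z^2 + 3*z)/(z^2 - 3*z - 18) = z/(z - 6)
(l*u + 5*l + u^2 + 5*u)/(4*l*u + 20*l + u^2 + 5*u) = (l + u)/(4*l + u)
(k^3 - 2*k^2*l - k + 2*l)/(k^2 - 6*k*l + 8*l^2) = (k^2 - 1)/(k - 4*l)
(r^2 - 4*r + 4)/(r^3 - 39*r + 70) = (r - 2)/(r^2 + 2*r - 35)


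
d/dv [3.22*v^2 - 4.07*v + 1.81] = 6.44*v - 4.07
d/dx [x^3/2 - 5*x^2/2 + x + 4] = 3*x^2/2 - 5*x + 1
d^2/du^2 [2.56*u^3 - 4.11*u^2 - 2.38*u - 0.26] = 15.36*u - 8.22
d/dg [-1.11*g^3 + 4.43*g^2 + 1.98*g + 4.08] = -3.33*g^2 + 8.86*g + 1.98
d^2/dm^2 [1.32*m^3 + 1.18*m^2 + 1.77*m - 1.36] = 7.92*m + 2.36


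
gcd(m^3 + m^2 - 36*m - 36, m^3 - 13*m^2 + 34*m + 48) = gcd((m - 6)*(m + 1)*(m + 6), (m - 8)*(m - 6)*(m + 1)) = m^2 - 5*m - 6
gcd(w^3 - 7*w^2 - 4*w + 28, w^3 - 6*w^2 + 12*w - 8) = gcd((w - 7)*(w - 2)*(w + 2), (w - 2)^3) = w - 2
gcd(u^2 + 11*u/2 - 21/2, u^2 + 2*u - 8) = 1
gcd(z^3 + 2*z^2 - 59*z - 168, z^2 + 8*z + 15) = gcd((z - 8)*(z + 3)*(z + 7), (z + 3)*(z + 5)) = z + 3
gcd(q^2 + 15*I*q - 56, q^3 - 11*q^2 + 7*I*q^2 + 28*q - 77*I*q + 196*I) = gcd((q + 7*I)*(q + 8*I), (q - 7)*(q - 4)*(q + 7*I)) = q + 7*I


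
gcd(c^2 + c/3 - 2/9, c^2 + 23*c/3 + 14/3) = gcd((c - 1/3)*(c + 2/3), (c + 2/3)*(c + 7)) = c + 2/3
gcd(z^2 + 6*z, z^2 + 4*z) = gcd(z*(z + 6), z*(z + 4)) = z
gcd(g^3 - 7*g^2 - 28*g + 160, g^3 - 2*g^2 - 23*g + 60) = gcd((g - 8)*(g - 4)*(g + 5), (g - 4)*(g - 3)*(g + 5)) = g^2 + g - 20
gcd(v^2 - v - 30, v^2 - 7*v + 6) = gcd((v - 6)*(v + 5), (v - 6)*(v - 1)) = v - 6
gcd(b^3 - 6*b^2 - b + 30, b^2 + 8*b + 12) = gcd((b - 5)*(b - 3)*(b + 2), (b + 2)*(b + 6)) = b + 2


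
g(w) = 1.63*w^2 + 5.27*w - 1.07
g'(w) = 3.26*w + 5.27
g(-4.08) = 4.56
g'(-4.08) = -8.03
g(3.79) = 42.32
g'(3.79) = 17.63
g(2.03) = 16.35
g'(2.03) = 11.89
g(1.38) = 9.31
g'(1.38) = 9.77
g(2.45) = 21.63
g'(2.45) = 13.26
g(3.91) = 44.46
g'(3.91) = 18.02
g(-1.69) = -5.32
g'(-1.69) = -0.24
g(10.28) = 225.36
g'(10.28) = 38.78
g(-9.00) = 83.53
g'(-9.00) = -24.07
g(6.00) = 89.23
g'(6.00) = 24.83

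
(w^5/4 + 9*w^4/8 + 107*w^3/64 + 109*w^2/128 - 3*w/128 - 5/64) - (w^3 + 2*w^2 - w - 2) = w^5/4 + 9*w^4/8 + 43*w^3/64 - 147*w^2/128 + 125*w/128 + 123/64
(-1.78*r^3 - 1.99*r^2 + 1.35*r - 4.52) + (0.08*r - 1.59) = -1.78*r^3 - 1.99*r^2 + 1.43*r - 6.11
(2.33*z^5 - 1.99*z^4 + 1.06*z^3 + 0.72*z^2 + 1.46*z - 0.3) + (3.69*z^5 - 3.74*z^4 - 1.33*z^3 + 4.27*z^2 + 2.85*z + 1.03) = 6.02*z^5 - 5.73*z^4 - 0.27*z^3 + 4.99*z^2 + 4.31*z + 0.73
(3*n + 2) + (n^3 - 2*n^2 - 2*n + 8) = n^3 - 2*n^2 + n + 10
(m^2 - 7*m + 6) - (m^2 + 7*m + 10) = -14*m - 4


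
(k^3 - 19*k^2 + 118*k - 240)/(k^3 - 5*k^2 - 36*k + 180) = (k - 8)/(k + 6)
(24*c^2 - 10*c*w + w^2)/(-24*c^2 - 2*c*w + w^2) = (-4*c + w)/(4*c + w)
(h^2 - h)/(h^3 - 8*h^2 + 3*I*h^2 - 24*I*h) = (h - 1)/(h^2 + h*(-8 + 3*I) - 24*I)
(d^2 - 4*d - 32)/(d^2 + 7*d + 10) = (d^2 - 4*d - 32)/(d^2 + 7*d + 10)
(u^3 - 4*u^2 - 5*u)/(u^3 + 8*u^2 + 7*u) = (u - 5)/(u + 7)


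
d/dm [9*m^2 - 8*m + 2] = 18*m - 8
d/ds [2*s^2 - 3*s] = 4*s - 3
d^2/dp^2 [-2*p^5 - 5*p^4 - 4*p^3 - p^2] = -40*p^3 - 60*p^2 - 24*p - 2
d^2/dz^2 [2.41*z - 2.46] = 0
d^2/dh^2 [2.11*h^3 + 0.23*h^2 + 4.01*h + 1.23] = 12.66*h + 0.46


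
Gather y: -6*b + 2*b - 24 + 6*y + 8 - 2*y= -4*b + 4*y - 16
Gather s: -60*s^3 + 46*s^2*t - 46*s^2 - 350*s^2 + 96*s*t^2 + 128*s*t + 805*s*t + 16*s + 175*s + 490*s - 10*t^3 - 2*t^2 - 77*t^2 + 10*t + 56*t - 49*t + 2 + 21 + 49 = -60*s^3 + s^2*(46*t - 396) + s*(96*t^2 + 933*t + 681) - 10*t^3 - 79*t^2 + 17*t + 72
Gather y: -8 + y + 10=y + 2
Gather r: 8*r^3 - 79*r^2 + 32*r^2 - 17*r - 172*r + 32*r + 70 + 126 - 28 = 8*r^3 - 47*r^2 - 157*r + 168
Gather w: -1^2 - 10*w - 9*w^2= -9*w^2 - 10*w - 1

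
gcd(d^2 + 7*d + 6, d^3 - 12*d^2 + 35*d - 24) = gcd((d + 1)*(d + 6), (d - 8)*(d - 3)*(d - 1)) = 1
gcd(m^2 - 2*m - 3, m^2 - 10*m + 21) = m - 3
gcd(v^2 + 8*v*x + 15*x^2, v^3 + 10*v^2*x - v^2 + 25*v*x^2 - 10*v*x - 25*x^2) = v + 5*x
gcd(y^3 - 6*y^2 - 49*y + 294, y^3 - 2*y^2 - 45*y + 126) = y^2 + y - 42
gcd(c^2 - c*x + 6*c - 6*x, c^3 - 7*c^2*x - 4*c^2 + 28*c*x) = 1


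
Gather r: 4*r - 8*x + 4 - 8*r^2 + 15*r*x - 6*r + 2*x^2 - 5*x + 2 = -8*r^2 + r*(15*x - 2) + 2*x^2 - 13*x + 6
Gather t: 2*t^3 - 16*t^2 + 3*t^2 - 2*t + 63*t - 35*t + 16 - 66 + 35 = 2*t^3 - 13*t^2 + 26*t - 15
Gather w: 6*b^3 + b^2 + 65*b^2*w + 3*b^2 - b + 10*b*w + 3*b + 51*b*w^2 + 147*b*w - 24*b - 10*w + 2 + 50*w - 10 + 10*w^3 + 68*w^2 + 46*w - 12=6*b^3 + 4*b^2 - 22*b + 10*w^3 + w^2*(51*b + 68) + w*(65*b^2 + 157*b + 86) - 20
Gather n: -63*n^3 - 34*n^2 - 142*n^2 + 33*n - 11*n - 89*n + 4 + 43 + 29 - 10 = -63*n^3 - 176*n^2 - 67*n + 66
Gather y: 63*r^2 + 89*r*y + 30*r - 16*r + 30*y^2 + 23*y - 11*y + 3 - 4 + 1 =63*r^2 + 14*r + 30*y^2 + y*(89*r + 12)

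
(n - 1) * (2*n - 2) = 2*n^2 - 4*n + 2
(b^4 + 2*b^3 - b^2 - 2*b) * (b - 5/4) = b^5 + 3*b^4/4 - 7*b^3/2 - 3*b^2/4 + 5*b/2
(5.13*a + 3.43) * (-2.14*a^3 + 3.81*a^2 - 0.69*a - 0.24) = -10.9782*a^4 + 12.2051*a^3 + 9.5286*a^2 - 3.5979*a - 0.8232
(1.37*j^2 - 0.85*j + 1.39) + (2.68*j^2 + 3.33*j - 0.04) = 4.05*j^2 + 2.48*j + 1.35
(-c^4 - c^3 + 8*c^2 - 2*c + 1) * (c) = -c^5 - c^4 + 8*c^3 - 2*c^2 + c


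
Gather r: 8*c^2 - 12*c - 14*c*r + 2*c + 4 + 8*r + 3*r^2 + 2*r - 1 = 8*c^2 - 10*c + 3*r^2 + r*(10 - 14*c) + 3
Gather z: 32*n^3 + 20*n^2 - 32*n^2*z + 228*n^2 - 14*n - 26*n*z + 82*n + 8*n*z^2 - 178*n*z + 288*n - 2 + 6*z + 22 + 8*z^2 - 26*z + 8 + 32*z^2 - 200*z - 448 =32*n^3 + 248*n^2 + 356*n + z^2*(8*n + 40) + z*(-32*n^2 - 204*n - 220) - 420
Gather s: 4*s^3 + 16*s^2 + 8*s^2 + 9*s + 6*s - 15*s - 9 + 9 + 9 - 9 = 4*s^3 + 24*s^2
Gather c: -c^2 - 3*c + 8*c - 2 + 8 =-c^2 + 5*c + 6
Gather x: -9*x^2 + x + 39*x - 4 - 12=-9*x^2 + 40*x - 16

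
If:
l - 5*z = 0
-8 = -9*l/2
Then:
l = 16/9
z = 16/45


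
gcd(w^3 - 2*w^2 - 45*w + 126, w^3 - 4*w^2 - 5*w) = 1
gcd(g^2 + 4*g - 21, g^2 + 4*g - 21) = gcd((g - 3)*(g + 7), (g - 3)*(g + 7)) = g^2 + 4*g - 21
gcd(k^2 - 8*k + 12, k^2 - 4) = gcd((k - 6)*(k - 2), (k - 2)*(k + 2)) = k - 2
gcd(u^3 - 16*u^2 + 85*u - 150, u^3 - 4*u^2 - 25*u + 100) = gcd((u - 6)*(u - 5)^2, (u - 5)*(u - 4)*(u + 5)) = u - 5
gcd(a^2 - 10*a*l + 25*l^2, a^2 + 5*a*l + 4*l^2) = 1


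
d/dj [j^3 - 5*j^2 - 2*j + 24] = 3*j^2 - 10*j - 2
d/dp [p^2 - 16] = 2*p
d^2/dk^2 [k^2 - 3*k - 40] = 2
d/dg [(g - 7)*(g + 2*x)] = 2*g + 2*x - 7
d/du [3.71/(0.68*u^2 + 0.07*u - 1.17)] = (-5.0456*u - 0.2597)/(0.68*u^2 + 0.07*u - 1.17)^2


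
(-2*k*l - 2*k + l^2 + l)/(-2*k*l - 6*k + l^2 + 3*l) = (l + 1)/(l + 3)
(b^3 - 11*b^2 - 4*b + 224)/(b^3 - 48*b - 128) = (b - 7)/(b + 4)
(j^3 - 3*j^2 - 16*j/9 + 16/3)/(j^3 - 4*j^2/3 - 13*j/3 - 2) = (9*j^2 - 16)/(3*(3*j^2 + 5*j + 2))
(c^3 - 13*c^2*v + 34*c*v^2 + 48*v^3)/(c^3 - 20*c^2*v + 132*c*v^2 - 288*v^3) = (-c - v)/(-c + 6*v)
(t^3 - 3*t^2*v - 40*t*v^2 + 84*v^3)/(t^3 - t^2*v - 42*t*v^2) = (t - 2*v)/t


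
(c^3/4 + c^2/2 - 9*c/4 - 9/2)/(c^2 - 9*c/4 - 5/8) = 2*(-c^3 - 2*c^2 + 9*c + 18)/(-8*c^2 + 18*c + 5)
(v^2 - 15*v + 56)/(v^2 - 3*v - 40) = (v - 7)/(v + 5)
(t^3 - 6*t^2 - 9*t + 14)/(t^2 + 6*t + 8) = (t^2 - 8*t + 7)/(t + 4)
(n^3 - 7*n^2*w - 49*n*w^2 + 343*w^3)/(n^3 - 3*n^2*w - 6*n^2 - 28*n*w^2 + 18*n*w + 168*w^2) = (n^2 - 49*w^2)/(n^2 + 4*n*w - 6*n - 24*w)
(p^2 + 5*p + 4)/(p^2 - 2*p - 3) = (p + 4)/(p - 3)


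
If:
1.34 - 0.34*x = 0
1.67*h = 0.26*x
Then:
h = 0.61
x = 3.94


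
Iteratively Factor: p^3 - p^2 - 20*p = (p - 5)*(p^2 + 4*p) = (p - 5)*(p + 4)*(p)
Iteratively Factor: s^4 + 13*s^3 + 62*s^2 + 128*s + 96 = (s + 2)*(s^3 + 11*s^2 + 40*s + 48) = (s + 2)*(s + 4)*(s^2 + 7*s + 12) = (s + 2)*(s + 3)*(s + 4)*(s + 4)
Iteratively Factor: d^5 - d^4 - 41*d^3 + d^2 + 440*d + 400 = (d + 4)*(d^4 - 5*d^3 - 21*d^2 + 85*d + 100) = (d + 1)*(d + 4)*(d^3 - 6*d^2 - 15*d + 100) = (d + 1)*(d + 4)^2*(d^2 - 10*d + 25) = (d - 5)*(d + 1)*(d + 4)^2*(d - 5)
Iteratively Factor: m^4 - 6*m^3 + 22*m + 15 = (m - 3)*(m^3 - 3*m^2 - 9*m - 5) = (m - 5)*(m - 3)*(m^2 + 2*m + 1) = (m - 5)*(m - 3)*(m + 1)*(m + 1)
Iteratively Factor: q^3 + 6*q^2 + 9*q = (q + 3)*(q^2 + 3*q) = (q + 3)^2*(q)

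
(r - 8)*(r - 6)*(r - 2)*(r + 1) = r^4 - 15*r^3 + 60*r^2 - 20*r - 96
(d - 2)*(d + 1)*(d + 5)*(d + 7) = d^4 + 11*d^3 + 21*d^2 - 59*d - 70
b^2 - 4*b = b*(b - 4)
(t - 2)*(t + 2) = t^2 - 4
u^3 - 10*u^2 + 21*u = u*(u - 7)*(u - 3)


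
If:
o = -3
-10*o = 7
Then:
No Solution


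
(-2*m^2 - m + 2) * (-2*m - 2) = 4*m^3 + 6*m^2 - 2*m - 4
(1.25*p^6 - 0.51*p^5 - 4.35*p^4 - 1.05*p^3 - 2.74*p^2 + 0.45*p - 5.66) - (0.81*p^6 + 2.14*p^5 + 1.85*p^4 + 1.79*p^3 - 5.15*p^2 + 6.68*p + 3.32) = 0.44*p^6 - 2.65*p^5 - 6.2*p^4 - 2.84*p^3 + 2.41*p^2 - 6.23*p - 8.98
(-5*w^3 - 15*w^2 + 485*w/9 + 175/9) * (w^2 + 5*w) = -5*w^5 - 40*w^4 - 190*w^3/9 + 2600*w^2/9 + 875*w/9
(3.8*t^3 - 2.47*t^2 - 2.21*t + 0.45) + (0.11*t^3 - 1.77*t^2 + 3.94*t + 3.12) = 3.91*t^3 - 4.24*t^2 + 1.73*t + 3.57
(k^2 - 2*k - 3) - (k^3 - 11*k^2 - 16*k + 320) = -k^3 + 12*k^2 + 14*k - 323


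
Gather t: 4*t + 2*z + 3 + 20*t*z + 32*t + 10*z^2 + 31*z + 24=t*(20*z + 36) + 10*z^2 + 33*z + 27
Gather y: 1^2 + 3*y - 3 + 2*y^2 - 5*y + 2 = 2*y^2 - 2*y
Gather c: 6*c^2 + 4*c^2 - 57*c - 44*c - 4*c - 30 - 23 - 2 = 10*c^2 - 105*c - 55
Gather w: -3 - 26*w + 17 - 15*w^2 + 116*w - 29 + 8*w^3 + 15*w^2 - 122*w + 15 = 8*w^3 - 32*w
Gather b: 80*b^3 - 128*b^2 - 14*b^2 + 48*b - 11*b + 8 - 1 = 80*b^3 - 142*b^2 + 37*b + 7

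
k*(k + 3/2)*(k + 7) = k^3 + 17*k^2/2 + 21*k/2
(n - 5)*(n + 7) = n^2 + 2*n - 35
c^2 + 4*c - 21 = (c - 3)*(c + 7)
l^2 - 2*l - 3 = (l - 3)*(l + 1)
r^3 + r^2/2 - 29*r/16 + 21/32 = (r - 3/4)*(r - 1/2)*(r + 7/4)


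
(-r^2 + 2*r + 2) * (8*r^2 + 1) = -8*r^4 + 16*r^3 + 15*r^2 + 2*r + 2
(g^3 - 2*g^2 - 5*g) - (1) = g^3 - 2*g^2 - 5*g - 1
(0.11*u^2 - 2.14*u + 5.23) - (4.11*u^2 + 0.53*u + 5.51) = -4.0*u^2 - 2.67*u - 0.279999999999999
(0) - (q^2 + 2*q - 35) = -q^2 - 2*q + 35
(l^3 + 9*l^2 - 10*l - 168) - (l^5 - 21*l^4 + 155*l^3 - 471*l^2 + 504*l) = -l^5 + 21*l^4 - 154*l^3 + 480*l^2 - 514*l - 168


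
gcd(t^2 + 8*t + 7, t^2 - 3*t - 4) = t + 1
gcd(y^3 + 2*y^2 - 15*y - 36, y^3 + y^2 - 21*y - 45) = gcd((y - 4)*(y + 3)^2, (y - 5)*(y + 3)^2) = y^2 + 6*y + 9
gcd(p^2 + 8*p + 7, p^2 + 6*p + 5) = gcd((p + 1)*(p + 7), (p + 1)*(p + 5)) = p + 1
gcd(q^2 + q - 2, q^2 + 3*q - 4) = q - 1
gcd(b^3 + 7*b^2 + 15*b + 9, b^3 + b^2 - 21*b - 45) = b^2 + 6*b + 9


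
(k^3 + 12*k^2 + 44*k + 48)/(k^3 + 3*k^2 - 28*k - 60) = (k + 4)/(k - 5)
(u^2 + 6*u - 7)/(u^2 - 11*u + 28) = (u^2 + 6*u - 7)/(u^2 - 11*u + 28)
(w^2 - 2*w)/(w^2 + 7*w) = (w - 2)/(w + 7)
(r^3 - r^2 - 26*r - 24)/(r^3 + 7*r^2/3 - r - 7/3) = 3*(r^2 - 2*r - 24)/(3*r^2 + 4*r - 7)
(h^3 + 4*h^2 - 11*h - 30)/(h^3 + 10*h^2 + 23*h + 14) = (h^2 + 2*h - 15)/(h^2 + 8*h + 7)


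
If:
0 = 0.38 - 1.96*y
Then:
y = 0.19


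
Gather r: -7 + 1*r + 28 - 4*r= 21 - 3*r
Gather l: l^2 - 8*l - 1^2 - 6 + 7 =l^2 - 8*l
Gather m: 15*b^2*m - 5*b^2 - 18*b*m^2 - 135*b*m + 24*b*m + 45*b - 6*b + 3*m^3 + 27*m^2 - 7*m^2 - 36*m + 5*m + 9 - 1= -5*b^2 + 39*b + 3*m^3 + m^2*(20 - 18*b) + m*(15*b^2 - 111*b - 31) + 8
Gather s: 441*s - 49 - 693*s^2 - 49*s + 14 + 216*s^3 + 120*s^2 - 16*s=216*s^3 - 573*s^2 + 376*s - 35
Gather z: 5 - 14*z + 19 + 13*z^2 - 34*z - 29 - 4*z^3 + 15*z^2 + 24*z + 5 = -4*z^3 + 28*z^2 - 24*z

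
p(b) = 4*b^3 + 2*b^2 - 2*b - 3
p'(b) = 12*b^2 + 4*b - 2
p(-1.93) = -20.45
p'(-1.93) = 34.98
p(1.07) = 2.05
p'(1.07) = 16.02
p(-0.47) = -2.03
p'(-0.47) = -1.23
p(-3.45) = -136.55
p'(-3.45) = 127.03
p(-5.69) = -663.75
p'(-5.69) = 363.75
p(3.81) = 239.64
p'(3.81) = 187.43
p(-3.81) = -187.57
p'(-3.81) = 156.95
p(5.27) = 627.46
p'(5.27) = 352.35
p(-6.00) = -783.00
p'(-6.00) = 406.00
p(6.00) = 921.00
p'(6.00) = 454.00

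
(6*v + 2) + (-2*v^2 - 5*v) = -2*v^2 + v + 2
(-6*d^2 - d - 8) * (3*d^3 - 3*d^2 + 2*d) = -18*d^5 + 15*d^4 - 33*d^3 + 22*d^2 - 16*d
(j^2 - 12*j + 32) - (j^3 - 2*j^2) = -j^3 + 3*j^2 - 12*j + 32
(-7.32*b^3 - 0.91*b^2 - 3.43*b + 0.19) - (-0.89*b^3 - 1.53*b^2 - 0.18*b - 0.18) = -6.43*b^3 + 0.62*b^2 - 3.25*b + 0.37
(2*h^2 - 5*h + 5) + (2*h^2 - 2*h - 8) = 4*h^2 - 7*h - 3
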